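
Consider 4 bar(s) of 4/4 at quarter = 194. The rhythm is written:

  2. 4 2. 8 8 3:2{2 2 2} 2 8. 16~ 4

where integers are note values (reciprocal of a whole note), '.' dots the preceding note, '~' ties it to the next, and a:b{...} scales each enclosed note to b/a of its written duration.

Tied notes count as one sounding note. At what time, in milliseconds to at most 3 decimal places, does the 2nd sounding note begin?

1. 0.0ms @ 0 + 927.835ms (3)
2. 927.835ms @ 3 + 309.278ms (1)
3. 1237.113ms @ 4 + 927.835ms (3)
4. 2164.948ms @ 7 + 154.639ms (1/2)
5. 2319.588ms @ 15/2 + 154.639ms (1/2)
6. 2474.227ms @ 8 + 412.371ms (4/3)
7. 2886.598ms @ 28/3 + 412.371ms (4/3)
8. 3298.969ms @ 32/3 + 412.371ms (4/3)
9. 3711.34ms @ 12 + 618.557ms (2)
10. 4329.897ms @ 14 + 231.959ms (3/4)
11. 4561.856ms @ 59/4 + 386.598ms (5/4)

note 2 onset = 3b = 927.835ms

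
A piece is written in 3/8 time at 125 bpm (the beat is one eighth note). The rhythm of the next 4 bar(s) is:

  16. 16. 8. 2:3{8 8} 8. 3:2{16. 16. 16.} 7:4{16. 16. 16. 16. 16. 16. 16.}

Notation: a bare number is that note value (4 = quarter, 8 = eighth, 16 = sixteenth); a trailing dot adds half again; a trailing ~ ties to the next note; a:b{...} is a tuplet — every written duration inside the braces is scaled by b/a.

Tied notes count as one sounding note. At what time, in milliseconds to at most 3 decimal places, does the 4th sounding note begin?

note 4 onset = 3b = 1440.0ms

1. 0.0ms @ 0 + 360.0ms (3/4)
2. 360.0ms @ 3/4 + 360.0ms (3/4)
3. 720.0ms @ 3/2 + 720.0ms (3/2)
4. 1440.0ms @ 3 + 720.0ms (3/2)
5. 2160.0ms @ 9/2 + 720.0ms (3/2)
6. 2880.0ms @ 6 + 720.0ms (3/2)
7. 3600.0ms @ 15/2 + 240.0ms (1/2)
8. 3840.0ms @ 8 + 240.0ms (1/2)
9. 4080.0ms @ 17/2 + 240.0ms (1/2)
10. 4320.0ms @ 9 + 205.714ms (3/7)
11. 4525.714ms @ 66/7 + 205.714ms (3/7)
12. 4731.429ms @ 69/7 + 205.714ms (3/7)
13. 4937.143ms @ 72/7 + 205.714ms (3/7)
14. 5142.857ms @ 75/7 + 205.714ms (3/7)
15. 5348.571ms @ 78/7 + 205.714ms (3/7)
16. 5554.286ms @ 81/7 + 205.714ms (3/7)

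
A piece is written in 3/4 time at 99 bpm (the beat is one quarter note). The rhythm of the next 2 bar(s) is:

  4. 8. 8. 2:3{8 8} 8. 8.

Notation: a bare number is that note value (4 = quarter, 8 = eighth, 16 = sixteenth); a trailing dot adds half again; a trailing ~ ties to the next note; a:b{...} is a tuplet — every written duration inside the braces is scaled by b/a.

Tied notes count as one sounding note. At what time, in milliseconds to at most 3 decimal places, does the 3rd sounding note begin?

note 3 onset = 9/4b = 1363.636ms

1. 0.0ms @ 0 + 909.091ms (3/2)
2. 909.091ms @ 3/2 + 454.545ms (3/4)
3. 1363.636ms @ 9/4 + 454.545ms (3/4)
4. 1818.182ms @ 3 + 454.545ms (3/4)
5. 2272.727ms @ 15/4 + 454.545ms (3/4)
6. 2727.273ms @ 9/2 + 454.545ms (3/4)
7. 3181.818ms @ 21/4 + 454.545ms (3/4)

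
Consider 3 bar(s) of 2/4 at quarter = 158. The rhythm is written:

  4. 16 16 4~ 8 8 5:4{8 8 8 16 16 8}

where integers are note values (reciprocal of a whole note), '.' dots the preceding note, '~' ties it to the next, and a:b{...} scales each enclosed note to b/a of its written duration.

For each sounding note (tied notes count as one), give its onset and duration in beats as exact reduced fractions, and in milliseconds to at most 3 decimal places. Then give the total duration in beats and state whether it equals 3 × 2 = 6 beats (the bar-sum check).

1) 0.0ms=0b +569.62ms=3/2b
2) 569.62ms=3/2b +94.937ms=1/4b
3) 664.557ms=7/4b +94.937ms=1/4b
4) 759.494ms=2b +569.62ms=3/2b
5) 1329.114ms=7/2b +189.873ms=1/2b
6) 1518.987ms=4b +151.899ms=2/5b
7) 1670.886ms=22/5b +151.899ms=2/5b
8) 1822.785ms=24/5b +151.899ms=2/5b
9) 1974.684ms=26/5b +75.949ms=1/5b
10) 2050.633ms=27/5b +75.949ms=1/5b
11) 2126.582ms=28/5b +151.899ms=2/5b
Σ=6b of 6 (158bpm 2/4) — PASS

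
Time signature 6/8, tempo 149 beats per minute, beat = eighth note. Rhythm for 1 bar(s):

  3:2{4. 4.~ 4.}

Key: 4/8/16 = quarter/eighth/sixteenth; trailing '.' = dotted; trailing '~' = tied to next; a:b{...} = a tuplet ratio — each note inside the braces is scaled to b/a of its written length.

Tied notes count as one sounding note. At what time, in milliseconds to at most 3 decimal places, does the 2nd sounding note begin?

1. 0.0ms @ 0 + 805.369ms (2)
2. 805.369ms @ 2 + 1610.738ms (4)

note 2 onset = 2b = 805.369ms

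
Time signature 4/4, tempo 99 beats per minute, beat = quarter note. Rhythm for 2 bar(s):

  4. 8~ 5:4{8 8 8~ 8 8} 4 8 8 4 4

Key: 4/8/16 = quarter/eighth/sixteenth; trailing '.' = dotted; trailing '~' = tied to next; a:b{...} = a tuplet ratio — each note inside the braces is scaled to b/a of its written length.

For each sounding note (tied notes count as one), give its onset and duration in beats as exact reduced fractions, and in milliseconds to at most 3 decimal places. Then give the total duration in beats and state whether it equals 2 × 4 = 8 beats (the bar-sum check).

1) 0.0ms=0b +909.091ms=3/2b
2) 909.091ms=3/2b +545.455ms=9/10b
3) 1454.545ms=12/5b +242.424ms=2/5b
4) 1696.97ms=14/5b +484.848ms=4/5b
5) 2181.818ms=18/5b +242.424ms=2/5b
6) 2424.242ms=4b +606.061ms=1b
7) 3030.303ms=5b +303.03ms=1/2b
8) 3333.333ms=11/2b +303.03ms=1/2b
9) 3636.364ms=6b +606.061ms=1b
10) 4242.424ms=7b +606.061ms=1b
Σ=8b of 8 (99bpm 4/4) — PASS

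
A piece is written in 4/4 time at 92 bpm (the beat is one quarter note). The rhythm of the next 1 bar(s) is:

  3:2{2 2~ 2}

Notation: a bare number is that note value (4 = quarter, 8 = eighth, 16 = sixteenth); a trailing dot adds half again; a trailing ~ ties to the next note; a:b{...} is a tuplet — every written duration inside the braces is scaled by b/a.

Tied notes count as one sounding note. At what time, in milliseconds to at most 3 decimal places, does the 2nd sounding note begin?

note 2 onset = 4/3b = 869.565ms

1. 0.0ms @ 0 + 869.565ms (4/3)
2. 869.565ms @ 4/3 + 1739.13ms (8/3)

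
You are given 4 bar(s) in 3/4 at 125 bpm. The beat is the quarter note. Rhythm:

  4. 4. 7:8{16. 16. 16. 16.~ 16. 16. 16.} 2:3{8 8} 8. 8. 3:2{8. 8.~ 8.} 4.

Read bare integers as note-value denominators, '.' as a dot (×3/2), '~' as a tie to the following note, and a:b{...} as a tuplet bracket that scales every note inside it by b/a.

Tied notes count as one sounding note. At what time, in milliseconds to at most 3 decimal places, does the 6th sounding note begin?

note 6 onset = 30/7b = 2057.143ms

1. 0.0ms @ 0 + 720.0ms (3/2)
2. 720.0ms @ 3/2 + 720.0ms (3/2)
3. 1440.0ms @ 3 + 205.714ms (3/7)
4. 1645.714ms @ 24/7 + 205.714ms (3/7)
5. 1851.429ms @ 27/7 + 205.714ms (3/7)
6. 2057.143ms @ 30/7 + 411.429ms (6/7)
7. 2468.571ms @ 36/7 + 205.714ms (3/7)
8. 2674.286ms @ 39/7 + 205.714ms (3/7)
9. 2880.0ms @ 6 + 360.0ms (3/4)
10. 3240.0ms @ 27/4 + 360.0ms (3/4)
11. 3600.0ms @ 15/2 + 360.0ms (3/4)
12. 3960.0ms @ 33/4 + 360.0ms (3/4)
13. 4320.0ms @ 9 + 240.0ms (1/2)
14. 4560.0ms @ 19/2 + 480.0ms (1)
15. 5040.0ms @ 21/2 + 720.0ms (3/2)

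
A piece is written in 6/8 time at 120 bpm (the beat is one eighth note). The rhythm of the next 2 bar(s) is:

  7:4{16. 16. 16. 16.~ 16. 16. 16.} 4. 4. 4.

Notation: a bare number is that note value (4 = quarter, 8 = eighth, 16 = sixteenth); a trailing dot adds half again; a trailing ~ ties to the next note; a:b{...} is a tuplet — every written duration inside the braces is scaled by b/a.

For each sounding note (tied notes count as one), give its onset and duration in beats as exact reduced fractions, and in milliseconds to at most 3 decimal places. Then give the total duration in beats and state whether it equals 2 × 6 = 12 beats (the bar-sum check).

1) 0.0ms=0b +214.286ms=3/7b
2) 214.286ms=3/7b +214.286ms=3/7b
3) 428.571ms=6/7b +214.286ms=3/7b
4) 642.857ms=9/7b +428.571ms=6/7b
5) 1071.429ms=15/7b +214.286ms=3/7b
6) 1285.714ms=18/7b +214.286ms=3/7b
7) 1500.0ms=3b +1500.0ms=3b
8) 3000.0ms=6b +1500.0ms=3b
9) 4500.0ms=9b +1500.0ms=3b
Σ=12b of 12 (120bpm 6/8) — PASS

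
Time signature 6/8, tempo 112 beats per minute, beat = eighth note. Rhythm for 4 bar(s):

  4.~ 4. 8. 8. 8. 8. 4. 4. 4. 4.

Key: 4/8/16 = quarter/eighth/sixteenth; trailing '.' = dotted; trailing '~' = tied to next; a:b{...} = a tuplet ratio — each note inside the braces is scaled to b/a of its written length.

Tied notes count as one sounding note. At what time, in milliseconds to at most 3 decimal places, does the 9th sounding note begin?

1. 0.0ms @ 0 + 3214.286ms (6)
2. 3214.286ms @ 6 + 803.571ms (3/2)
3. 4017.857ms @ 15/2 + 803.571ms (3/2)
4. 4821.429ms @ 9 + 803.571ms (3/2)
5. 5625.0ms @ 21/2 + 803.571ms (3/2)
6. 6428.571ms @ 12 + 1607.143ms (3)
7. 8035.714ms @ 15 + 1607.143ms (3)
8. 9642.857ms @ 18 + 1607.143ms (3)
9. 11250.0ms @ 21 + 1607.143ms (3)

note 9 onset = 21b = 11250.0ms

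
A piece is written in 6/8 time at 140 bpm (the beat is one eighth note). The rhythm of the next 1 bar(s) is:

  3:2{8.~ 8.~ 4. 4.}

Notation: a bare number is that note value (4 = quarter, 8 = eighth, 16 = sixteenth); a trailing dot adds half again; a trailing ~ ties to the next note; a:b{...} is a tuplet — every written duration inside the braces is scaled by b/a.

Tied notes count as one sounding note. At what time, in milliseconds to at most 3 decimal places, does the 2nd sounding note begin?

1. 0.0ms @ 0 + 1714.286ms (4)
2. 1714.286ms @ 4 + 857.143ms (2)

note 2 onset = 4b = 1714.286ms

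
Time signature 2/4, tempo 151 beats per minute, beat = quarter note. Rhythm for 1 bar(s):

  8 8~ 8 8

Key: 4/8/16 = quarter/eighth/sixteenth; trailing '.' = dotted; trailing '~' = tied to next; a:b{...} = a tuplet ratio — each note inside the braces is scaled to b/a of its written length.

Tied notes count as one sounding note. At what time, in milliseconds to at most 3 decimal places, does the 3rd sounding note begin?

note 3 onset = 3/2b = 596.026ms

1. 0.0ms @ 0 + 198.675ms (1/2)
2. 198.675ms @ 1/2 + 397.351ms (1)
3. 596.026ms @ 3/2 + 198.675ms (1/2)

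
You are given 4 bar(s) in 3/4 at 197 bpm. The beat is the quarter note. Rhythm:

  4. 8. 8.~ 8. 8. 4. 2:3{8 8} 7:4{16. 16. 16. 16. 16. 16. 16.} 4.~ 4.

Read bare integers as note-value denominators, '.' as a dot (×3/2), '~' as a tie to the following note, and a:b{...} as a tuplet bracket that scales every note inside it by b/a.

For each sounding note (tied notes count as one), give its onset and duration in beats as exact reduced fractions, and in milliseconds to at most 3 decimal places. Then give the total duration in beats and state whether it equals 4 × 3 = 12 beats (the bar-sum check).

1) 0.0ms=0b +456.853ms=3/2b
2) 456.853ms=3/2b +228.426ms=3/4b
3) 685.279ms=9/4b +456.853ms=3/2b
4) 1142.132ms=15/4b +228.426ms=3/4b
5) 1370.558ms=9/2b +456.853ms=3/2b
6) 1827.411ms=6b +228.426ms=3/4b
7) 2055.838ms=27/4b +228.426ms=3/4b
8) 2284.264ms=15/2b +65.265ms=3/14b
9) 2349.529ms=54/7b +65.265ms=3/14b
10) 2414.793ms=111/14b +65.265ms=3/14b
11) 2480.058ms=57/7b +65.265ms=3/14b
12) 2545.323ms=117/14b +65.265ms=3/14b
13) 2610.587ms=60/7b +65.265ms=3/14b
14) 2675.852ms=123/14b +65.265ms=3/14b
15) 2741.117ms=9b +913.706ms=3b
Σ=12b of 12 (197bpm 3/4) — PASS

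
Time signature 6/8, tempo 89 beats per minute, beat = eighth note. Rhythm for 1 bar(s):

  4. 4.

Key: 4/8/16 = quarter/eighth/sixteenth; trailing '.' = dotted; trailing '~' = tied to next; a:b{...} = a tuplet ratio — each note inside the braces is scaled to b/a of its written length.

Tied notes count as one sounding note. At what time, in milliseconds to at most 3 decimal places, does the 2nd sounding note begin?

1. 0.0ms @ 0 + 2022.472ms (3)
2. 2022.472ms @ 3 + 2022.472ms (3)

note 2 onset = 3b = 2022.472ms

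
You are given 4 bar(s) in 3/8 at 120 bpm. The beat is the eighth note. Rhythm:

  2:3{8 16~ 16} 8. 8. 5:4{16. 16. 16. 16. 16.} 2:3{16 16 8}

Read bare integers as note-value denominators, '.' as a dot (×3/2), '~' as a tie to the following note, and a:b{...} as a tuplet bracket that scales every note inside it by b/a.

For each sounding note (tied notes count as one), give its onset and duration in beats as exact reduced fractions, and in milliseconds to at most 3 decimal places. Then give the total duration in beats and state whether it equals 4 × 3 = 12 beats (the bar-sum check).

1) 0.0ms=0b +750.0ms=3/2b
2) 750.0ms=3/2b +750.0ms=3/2b
3) 1500.0ms=3b +750.0ms=3/2b
4) 2250.0ms=9/2b +750.0ms=3/2b
5) 3000.0ms=6b +300.0ms=3/5b
6) 3300.0ms=33/5b +300.0ms=3/5b
7) 3600.0ms=36/5b +300.0ms=3/5b
8) 3900.0ms=39/5b +300.0ms=3/5b
9) 4200.0ms=42/5b +300.0ms=3/5b
10) 4500.0ms=9b +375.0ms=3/4b
11) 4875.0ms=39/4b +375.0ms=3/4b
12) 5250.0ms=21/2b +750.0ms=3/2b
Σ=12b of 12 (120bpm 3/8) — PASS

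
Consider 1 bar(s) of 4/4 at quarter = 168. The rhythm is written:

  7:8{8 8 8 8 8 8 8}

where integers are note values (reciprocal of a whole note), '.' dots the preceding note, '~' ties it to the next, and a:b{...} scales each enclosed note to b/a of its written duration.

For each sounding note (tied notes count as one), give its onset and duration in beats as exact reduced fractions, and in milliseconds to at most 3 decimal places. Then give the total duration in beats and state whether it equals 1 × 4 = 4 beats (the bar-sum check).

1) 0.0ms=0b +204.082ms=4/7b
2) 204.082ms=4/7b +204.082ms=4/7b
3) 408.163ms=8/7b +204.082ms=4/7b
4) 612.245ms=12/7b +204.082ms=4/7b
5) 816.327ms=16/7b +204.082ms=4/7b
6) 1020.408ms=20/7b +204.082ms=4/7b
7) 1224.49ms=24/7b +204.082ms=4/7b
Σ=4b of 4 (168bpm 4/4) — PASS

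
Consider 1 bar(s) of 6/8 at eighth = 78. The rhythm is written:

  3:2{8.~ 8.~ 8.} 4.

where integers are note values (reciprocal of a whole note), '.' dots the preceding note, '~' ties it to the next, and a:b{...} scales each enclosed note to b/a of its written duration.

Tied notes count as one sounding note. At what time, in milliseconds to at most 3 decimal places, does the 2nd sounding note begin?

note 2 onset = 3b = 2307.692ms

1. 0.0ms @ 0 + 2307.692ms (3)
2. 2307.692ms @ 3 + 2307.692ms (3)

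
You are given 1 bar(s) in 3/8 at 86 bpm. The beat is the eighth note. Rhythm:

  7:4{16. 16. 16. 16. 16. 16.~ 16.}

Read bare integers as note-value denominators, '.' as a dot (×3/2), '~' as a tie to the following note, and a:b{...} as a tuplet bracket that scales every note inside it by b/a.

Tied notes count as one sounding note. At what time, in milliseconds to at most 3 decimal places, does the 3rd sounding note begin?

note 3 onset = 6/7b = 598.007ms

1. 0.0ms @ 0 + 299.003ms (3/7)
2. 299.003ms @ 3/7 + 299.003ms (3/7)
3. 598.007ms @ 6/7 + 299.003ms (3/7)
4. 897.01ms @ 9/7 + 299.003ms (3/7)
5. 1196.013ms @ 12/7 + 299.003ms (3/7)
6. 1495.017ms @ 15/7 + 598.007ms (6/7)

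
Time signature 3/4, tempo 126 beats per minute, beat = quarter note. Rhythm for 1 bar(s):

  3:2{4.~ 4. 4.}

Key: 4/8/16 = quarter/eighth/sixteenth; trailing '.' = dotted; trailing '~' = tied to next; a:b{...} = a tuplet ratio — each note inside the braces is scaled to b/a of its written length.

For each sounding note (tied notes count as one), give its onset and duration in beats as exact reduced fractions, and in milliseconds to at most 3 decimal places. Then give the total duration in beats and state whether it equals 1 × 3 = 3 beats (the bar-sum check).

1) 0.0ms=0b +952.381ms=2b
2) 952.381ms=2b +476.19ms=1b
Σ=3b of 3 (126bpm 3/4) — PASS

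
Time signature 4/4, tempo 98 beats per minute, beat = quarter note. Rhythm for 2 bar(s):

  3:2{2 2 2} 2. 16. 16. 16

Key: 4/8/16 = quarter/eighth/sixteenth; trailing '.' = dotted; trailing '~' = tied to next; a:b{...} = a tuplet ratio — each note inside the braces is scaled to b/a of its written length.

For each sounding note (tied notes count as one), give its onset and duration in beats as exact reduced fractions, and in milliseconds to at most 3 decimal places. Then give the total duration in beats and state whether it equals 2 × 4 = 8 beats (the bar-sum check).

1) 0.0ms=0b +816.327ms=4/3b
2) 816.327ms=4/3b +816.327ms=4/3b
3) 1632.653ms=8/3b +816.327ms=4/3b
4) 2448.98ms=4b +1836.735ms=3b
5) 4285.714ms=7b +229.592ms=3/8b
6) 4515.306ms=59/8b +229.592ms=3/8b
7) 4744.898ms=31/4b +153.061ms=1/4b
Σ=8b of 8 (98bpm 4/4) — PASS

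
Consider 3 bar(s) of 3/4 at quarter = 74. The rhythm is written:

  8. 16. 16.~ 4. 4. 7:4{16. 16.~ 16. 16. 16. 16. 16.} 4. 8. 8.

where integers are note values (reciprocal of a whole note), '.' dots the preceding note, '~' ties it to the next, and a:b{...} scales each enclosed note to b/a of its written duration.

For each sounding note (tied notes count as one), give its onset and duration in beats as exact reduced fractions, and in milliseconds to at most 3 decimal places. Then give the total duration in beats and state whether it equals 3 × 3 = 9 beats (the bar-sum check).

1) 0.0ms=0b +608.108ms=3/4b
2) 608.108ms=3/4b +304.054ms=3/8b
3) 912.162ms=9/8b +1520.27ms=15/8b
4) 2432.432ms=3b +1216.216ms=3/2b
5) 3648.649ms=9/2b +173.745ms=3/14b
6) 3822.394ms=33/7b +347.49ms=3/7b
7) 4169.884ms=36/7b +173.745ms=3/14b
8) 4343.629ms=75/14b +173.745ms=3/14b
9) 4517.375ms=39/7b +173.745ms=3/14b
10) 4691.12ms=81/14b +173.745ms=3/14b
11) 4864.865ms=6b +1216.216ms=3/2b
12) 6081.081ms=15/2b +608.108ms=3/4b
13) 6689.189ms=33/4b +608.108ms=3/4b
Σ=9b of 9 (74bpm 3/4) — PASS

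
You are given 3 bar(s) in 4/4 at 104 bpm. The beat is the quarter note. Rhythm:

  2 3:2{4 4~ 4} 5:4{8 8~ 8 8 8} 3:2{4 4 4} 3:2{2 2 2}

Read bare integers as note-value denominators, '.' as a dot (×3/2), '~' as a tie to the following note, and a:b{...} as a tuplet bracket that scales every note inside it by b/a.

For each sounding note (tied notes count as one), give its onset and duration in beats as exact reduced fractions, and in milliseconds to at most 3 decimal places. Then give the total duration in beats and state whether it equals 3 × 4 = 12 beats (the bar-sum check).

1) 0.0ms=0b +1153.846ms=2b
2) 1153.846ms=2b +384.615ms=2/3b
3) 1538.462ms=8/3b +769.231ms=4/3b
4) 2307.692ms=4b +230.769ms=2/5b
5) 2538.462ms=22/5b +461.538ms=4/5b
6) 3000.0ms=26/5b +230.769ms=2/5b
7) 3230.769ms=28/5b +230.769ms=2/5b
8) 3461.538ms=6b +384.615ms=2/3b
9) 3846.154ms=20/3b +384.615ms=2/3b
10) 4230.769ms=22/3b +384.615ms=2/3b
11) 4615.385ms=8b +769.231ms=4/3b
12) 5384.615ms=28/3b +769.231ms=4/3b
13) 6153.846ms=32/3b +769.231ms=4/3b
Σ=12b of 12 (104bpm 4/4) — PASS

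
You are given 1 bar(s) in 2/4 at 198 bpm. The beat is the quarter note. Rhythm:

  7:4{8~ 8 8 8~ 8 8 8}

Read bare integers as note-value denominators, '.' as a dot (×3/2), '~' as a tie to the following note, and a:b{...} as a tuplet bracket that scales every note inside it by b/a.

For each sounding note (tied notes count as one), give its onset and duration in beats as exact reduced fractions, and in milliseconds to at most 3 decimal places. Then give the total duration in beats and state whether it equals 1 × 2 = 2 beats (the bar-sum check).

1) 0.0ms=0b +173.16ms=4/7b
2) 173.16ms=4/7b +86.58ms=2/7b
3) 259.74ms=6/7b +173.16ms=4/7b
4) 432.9ms=10/7b +86.58ms=2/7b
5) 519.481ms=12/7b +86.58ms=2/7b
Σ=2b of 2 (198bpm 2/4) — PASS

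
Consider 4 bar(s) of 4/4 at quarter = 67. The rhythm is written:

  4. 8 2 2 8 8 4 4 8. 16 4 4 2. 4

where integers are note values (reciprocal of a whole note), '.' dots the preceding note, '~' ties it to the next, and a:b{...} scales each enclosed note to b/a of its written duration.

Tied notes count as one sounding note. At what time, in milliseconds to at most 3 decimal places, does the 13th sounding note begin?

note 13 onset = 12b = 10746.269ms

1. 0.0ms @ 0 + 1343.284ms (3/2)
2. 1343.284ms @ 3/2 + 447.761ms (1/2)
3. 1791.045ms @ 2 + 1791.045ms (2)
4. 3582.09ms @ 4 + 1791.045ms (2)
5. 5373.134ms @ 6 + 447.761ms (1/2)
6. 5820.896ms @ 13/2 + 447.761ms (1/2)
7. 6268.657ms @ 7 + 895.522ms (1)
8. 7164.179ms @ 8 + 895.522ms (1)
9. 8059.701ms @ 9 + 671.642ms (3/4)
10. 8731.343ms @ 39/4 + 223.881ms (1/4)
11. 8955.224ms @ 10 + 895.522ms (1)
12. 9850.746ms @ 11 + 895.522ms (1)
13. 10746.269ms @ 12 + 2686.567ms (3)
14. 13432.836ms @ 15 + 895.522ms (1)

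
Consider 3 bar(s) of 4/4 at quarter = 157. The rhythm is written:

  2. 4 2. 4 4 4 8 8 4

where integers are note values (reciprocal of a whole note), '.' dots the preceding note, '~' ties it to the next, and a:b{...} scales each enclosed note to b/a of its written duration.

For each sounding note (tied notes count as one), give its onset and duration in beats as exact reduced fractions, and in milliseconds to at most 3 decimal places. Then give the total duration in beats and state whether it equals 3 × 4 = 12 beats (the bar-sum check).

1) 0.0ms=0b +1146.497ms=3b
2) 1146.497ms=3b +382.166ms=1b
3) 1528.662ms=4b +1146.497ms=3b
4) 2675.159ms=7b +382.166ms=1b
5) 3057.325ms=8b +382.166ms=1b
6) 3439.49ms=9b +382.166ms=1b
7) 3821.656ms=10b +191.083ms=1/2b
8) 4012.739ms=21/2b +191.083ms=1/2b
9) 4203.822ms=11b +382.166ms=1b
Σ=12b of 12 (157bpm 4/4) — PASS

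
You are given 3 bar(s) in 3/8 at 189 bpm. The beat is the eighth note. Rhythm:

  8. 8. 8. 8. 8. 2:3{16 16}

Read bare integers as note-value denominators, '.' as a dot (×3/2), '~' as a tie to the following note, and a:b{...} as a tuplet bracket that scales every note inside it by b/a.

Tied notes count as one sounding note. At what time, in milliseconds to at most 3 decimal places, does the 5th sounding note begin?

note 5 onset = 6b = 1904.762ms

1. 0.0ms @ 0 + 476.19ms (3/2)
2. 476.19ms @ 3/2 + 476.19ms (3/2)
3. 952.381ms @ 3 + 476.19ms (3/2)
4. 1428.571ms @ 9/2 + 476.19ms (3/2)
5. 1904.762ms @ 6 + 476.19ms (3/2)
6. 2380.952ms @ 15/2 + 238.095ms (3/4)
7. 2619.048ms @ 33/4 + 238.095ms (3/4)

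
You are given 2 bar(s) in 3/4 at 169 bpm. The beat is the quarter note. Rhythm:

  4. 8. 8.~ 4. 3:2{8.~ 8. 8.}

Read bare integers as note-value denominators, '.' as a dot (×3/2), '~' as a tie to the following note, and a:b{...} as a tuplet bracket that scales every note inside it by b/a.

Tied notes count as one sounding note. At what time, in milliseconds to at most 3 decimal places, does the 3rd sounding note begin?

1. 0.0ms @ 0 + 532.544ms (3/2)
2. 532.544ms @ 3/2 + 266.272ms (3/4)
3. 798.817ms @ 9/4 + 798.817ms (9/4)
4. 1597.633ms @ 9/2 + 355.03ms (1)
5. 1952.663ms @ 11/2 + 177.515ms (1/2)

note 3 onset = 9/4b = 798.817ms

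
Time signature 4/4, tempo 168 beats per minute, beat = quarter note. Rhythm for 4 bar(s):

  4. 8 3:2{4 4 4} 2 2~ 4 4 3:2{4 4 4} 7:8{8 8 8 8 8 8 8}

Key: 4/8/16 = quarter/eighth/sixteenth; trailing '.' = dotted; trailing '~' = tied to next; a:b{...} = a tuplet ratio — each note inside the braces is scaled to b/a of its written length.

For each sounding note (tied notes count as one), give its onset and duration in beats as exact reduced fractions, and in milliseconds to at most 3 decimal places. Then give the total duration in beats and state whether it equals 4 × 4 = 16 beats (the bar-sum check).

1) 0.0ms=0b +535.714ms=3/2b
2) 535.714ms=3/2b +178.571ms=1/2b
3) 714.286ms=2b +238.095ms=2/3b
4) 952.381ms=8/3b +238.095ms=2/3b
5) 1190.476ms=10/3b +238.095ms=2/3b
6) 1428.571ms=4b +714.286ms=2b
7) 2142.857ms=6b +1071.429ms=3b
8) 3214.286ms=9b +357.143ms=1b
9) 3571.429ms=10b +238.095ms=2/3b
10) 3809.524ms=32/3b +238.095ms=2/3b
11) 4047.619ms=34/3b +238.095ms=2/3b
12) 4285.714ms=12b +204.082ms=4/7b
13) 4489.796ms=88/7b +204.082ms=4/7b
14) 4693.878ms=92/7b +204.082ms=4/7b
15) 4897.959ms=96/7b +204.082ms=4/7b
16) 5102.041ms=100/7b +204.082ms=4/7b
17) 5306.122ms=104/7b +204.082ms=4/7b
18) 5510.204ms=108/7b +204.082ms=4/7b
Σ=16b of 16 (168bpm 4/4) — PASS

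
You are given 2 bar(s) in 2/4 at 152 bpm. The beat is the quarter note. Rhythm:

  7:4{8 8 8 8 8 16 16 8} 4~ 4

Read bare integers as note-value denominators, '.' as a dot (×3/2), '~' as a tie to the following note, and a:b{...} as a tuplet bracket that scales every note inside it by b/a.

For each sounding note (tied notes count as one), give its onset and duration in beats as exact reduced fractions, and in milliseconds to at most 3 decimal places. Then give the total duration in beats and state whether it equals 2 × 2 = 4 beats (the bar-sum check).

1) 0.0ms=0b +112.782ms=2/7b
2) 112.782ms=2/7b +112.782ms=2/7b
3) 225.564ms=4/7b +112.782ms=2/7b
4) 338.346ms=6/7b +112.782ms=2/7b
5) 451.128ms=8/7b +112.782ms=2/7b
6) 563.91ms=10/7b +56.391ms=1/7b
7) 620.301ms=11/7b +56.391ms=1/7b
8) 676.692ms=12/7b +112.782ms=2/7b
9) 789.474ms=2b +789.474ms=2b
Σ=4b of 4 (152bpm 2/4) — PASS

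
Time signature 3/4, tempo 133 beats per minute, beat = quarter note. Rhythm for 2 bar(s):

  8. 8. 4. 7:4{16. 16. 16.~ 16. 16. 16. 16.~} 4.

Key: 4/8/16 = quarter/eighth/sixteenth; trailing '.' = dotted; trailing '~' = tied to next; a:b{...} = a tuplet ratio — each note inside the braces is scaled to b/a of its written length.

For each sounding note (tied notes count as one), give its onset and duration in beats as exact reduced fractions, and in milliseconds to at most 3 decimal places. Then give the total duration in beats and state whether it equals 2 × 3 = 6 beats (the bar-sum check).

1) 0.0ms=0b +338.346ms=3/4b
2) 338.346ms=3/4b +338.346ms=3/4b
3) 676.692ms=3/2b +676.692ms=3/2b
4) 1353.383ms=3b +96.67ms=3/14b
5) 1450.054ms=45/14b +96.67ms=3/14b
6) 1546.724ms=24/7b +193.34ms=3/7b
7) 1740.064ms=27/7b +96.67ms=3/14b
8) 1836.735ms=57/14b +96.67ms=3/14b
9) 1933.405ms=30/7b +773.362ms=12/7b
Σ=6b of 6 (133bpm 3/4) — PASS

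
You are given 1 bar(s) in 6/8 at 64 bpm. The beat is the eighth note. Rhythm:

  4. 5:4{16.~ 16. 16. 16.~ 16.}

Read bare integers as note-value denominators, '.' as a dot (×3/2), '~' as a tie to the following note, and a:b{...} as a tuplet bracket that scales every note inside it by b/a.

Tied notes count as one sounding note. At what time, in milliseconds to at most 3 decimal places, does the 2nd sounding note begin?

1. 0.0ms @ 0 + 2812.5ms (3)
2. 2812.5ms @ 3 + 1125.0ms (6/5)
3. 3937.5ms @ 21/5 + 562.5ms (3/5)
4. 4500.0ms @ 24/5 + 1125.0ms (6/5)

note 2 onset = 3b = 2812.5ms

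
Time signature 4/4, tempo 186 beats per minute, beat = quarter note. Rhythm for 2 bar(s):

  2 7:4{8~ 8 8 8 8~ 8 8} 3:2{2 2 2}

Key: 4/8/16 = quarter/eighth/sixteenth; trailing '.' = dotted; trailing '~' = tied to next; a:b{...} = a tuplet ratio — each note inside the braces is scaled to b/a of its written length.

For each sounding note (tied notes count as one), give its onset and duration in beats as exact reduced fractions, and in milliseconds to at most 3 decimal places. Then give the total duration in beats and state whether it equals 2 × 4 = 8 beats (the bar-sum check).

1) 0.0ms=0b +645.161ms=2b
2) 645.161ms=2b +184.332ms=4/7b
3) 829.493ms=18/7b +92.166ms=2/7b
4) 921.659ms=20/7b +92.166ms=2/7b
5) 1013.825ms=22/7b +184.332ms=4/7b
6) 1198.157ms=26/7b +92.166ms=2/7b
7) 1290.323ms=4b +430.108ms=4/3b
8) 1720.43ms=16/3b +430.108ms=4/3b
9) 2150.538ms=20/3b +430.108ms=4/3b
Σ=8b of 8 (186bpm 4/4) — PASS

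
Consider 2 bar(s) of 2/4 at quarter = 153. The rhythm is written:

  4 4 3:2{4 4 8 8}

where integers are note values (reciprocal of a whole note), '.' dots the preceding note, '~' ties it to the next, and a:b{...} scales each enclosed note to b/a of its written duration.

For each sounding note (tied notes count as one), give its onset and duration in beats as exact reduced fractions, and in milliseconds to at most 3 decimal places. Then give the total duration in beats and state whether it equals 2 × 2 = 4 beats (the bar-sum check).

1) 0.0ms=0b +392.157ms=1b
2) 392.157ms=1b +392.157ms=1b
3) 784.314ms=2b +261.438ms=2/3b
4) 1045.752ms=8/3b +261.438ms=2/3b
5) 1307.19ms=10/3b +130.719ms=1/3b
6) 1437.908ms=11/3b +130.719ms=1/3b
Σ=4b of 4 (153bpm 2/4) — PASS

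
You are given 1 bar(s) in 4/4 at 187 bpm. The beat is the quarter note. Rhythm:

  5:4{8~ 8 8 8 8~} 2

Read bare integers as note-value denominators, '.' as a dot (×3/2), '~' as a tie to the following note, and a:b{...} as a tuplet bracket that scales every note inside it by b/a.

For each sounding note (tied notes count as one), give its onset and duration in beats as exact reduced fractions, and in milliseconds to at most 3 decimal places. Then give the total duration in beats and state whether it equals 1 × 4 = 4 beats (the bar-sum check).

1) 0.0ms=0b +256.684ms=4/5b
2) 256.684ms=4/5b +128.342ms=2/5b
3) 385.027ms=6/5b +128.342ms=2/5b
4) 513.369ms=8/5b +770.053ms=12/5b
Σ=4b of 4 (187bpm 4/4) — PASS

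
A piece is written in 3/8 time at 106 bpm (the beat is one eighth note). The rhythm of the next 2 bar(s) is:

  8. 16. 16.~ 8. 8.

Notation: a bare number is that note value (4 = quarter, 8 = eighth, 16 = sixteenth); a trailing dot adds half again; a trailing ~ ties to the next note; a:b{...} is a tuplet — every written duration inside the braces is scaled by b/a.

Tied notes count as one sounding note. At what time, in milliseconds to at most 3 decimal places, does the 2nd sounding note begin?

note 2 onset = 3/2b = 849.057ms

1. 0.0ms @ 0 + 849.057ms (3/2)
2. 849.057ms @ 3/2 + 424.528ms (3/4)
3. 1273.585ms @ 9/4 + 1273.585ms (9/4)
4. 2547.17ms @ 9/2 + 849.057ms (3/2)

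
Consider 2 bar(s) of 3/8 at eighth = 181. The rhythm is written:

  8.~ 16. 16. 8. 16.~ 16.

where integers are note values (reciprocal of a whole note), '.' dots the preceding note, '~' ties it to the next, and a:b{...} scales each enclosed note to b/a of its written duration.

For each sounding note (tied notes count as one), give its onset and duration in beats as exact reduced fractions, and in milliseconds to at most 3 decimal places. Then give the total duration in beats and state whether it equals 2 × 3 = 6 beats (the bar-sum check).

1) 0.0ms=0b +745.856ms=9/4b
2) 745.856ms=9/4b +248.619ms=3/4b
3) 994.475ms=3b +497.238ms=3/2b
4) 1491.713ms=9/2b +497.238ms=3/2b
Σ=6b of 6 (181bpm 3/8) — PASS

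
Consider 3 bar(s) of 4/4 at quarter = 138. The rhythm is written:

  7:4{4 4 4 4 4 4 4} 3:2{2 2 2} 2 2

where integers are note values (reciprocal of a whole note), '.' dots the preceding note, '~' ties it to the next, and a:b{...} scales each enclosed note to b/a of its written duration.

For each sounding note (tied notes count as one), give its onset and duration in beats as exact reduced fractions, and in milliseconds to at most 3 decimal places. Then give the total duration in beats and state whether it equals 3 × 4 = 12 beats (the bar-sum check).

1) 0.0ms=0b +248.447ms=4/7b
2) 248.447ms=4/7b +248.447ms=4/7b
3) 496.894ms=8/7b +248.447ms=4/7b
4) 745.342ms=12/7b +248.447ms=4/7b
5) 993.789ms=16/7b +248.447ms=4/7b
6) 1242.236ms=20/7b +248.447ms=4/7b
7) 1490.683ms=24/7b +248.447ms=4/7b
8) 1739.13ms=4b +579.71ms=4/3b
9) 2318.841ms=16/3b +579.71ms=4/3b
10) 2898.551ms=20/3b +579.71ms=4/3b
11) 3478.261ms=8b +869.565ms=2b
12) 4347.826ms=10b +869.565ms=2b
Σ=12b of 12 (138bpm 4/4) — PASS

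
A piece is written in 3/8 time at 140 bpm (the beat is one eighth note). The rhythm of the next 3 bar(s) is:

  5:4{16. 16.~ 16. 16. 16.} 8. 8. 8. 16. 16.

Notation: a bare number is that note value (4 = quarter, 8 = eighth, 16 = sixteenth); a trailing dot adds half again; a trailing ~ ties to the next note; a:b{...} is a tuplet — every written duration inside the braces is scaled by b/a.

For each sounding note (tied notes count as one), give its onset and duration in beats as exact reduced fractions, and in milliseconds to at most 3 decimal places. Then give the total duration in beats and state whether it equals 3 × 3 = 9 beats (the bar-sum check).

1) 0.0ms=0b +257.143ms=3/5b
2) 257.143ms=3/5b +514.286ms=6/5b
3) 771.429ms=9/5b +257.143ms=3/5b
4) 1028.571ms=12/5b +257.143ms=3/5b
5) 1285.714ms=3b +642.857ms=3/2b
6) 1928.571ms=9/2b +642.857ms=3/2b
7) 2571.429ms=6b +642.857ms=3/2b
8) 3214.286ms=15/2b +321.429ms=3/4b
9) 3535.714ms=33/4b +321.429ms=3/4b
Σ=9b of 9 (140bpm 3/8) — PASS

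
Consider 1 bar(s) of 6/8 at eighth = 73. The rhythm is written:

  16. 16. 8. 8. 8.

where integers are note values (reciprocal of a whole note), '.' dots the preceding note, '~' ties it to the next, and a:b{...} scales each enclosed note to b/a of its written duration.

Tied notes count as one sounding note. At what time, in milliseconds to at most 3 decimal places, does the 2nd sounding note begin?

note 2 onset = 3/4b = 616.438ms

1. 0.0ms @ 0 + 616.438ms (3/4)
2. 616.438ms @ 3/4 + 616.438ms (3/4)
3. 1232.877ms @ 3/2 + 1232.877ms (3/2)
4. 2465.753ms @ 3 + 1232.877ms (3/2)
5. 3698.63ms @ 9/2 + 1232.877ms (3/2)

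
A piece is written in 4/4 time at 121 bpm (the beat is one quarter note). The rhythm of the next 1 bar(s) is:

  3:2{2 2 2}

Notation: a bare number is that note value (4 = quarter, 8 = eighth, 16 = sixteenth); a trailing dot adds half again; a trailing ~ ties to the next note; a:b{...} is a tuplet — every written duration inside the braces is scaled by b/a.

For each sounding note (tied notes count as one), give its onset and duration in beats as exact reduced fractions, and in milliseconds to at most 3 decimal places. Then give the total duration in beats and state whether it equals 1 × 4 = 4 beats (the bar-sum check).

1) 0.0ms=0b +661.157ms=4/3b
2) 661.157ms=4/3b +661.157ms=4/3b
3) 1322.314ms=8/3b +661.157ms=4/3b
Σ=4b of 4 (121bpm 4/4) — PASS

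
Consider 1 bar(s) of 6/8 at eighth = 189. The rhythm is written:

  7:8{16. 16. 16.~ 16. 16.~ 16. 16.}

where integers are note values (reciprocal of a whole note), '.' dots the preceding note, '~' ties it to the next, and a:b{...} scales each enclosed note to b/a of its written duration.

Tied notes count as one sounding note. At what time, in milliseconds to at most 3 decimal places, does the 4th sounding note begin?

1. 0.0ms @ 0 + 272.109ms (6/7)
2. 272.109ms @ 6/7 + 272.109ms (6/7)
3. 544.218ms @ 12/7 + 544.218ms (12/7)
4. 1088.435ms @ 24/7 + 544.218ms (12/7)
5. 1632.653ms @ 36/7 + 272.109ms (6/7)

note 4 onset = 24/7b = 1088.435ms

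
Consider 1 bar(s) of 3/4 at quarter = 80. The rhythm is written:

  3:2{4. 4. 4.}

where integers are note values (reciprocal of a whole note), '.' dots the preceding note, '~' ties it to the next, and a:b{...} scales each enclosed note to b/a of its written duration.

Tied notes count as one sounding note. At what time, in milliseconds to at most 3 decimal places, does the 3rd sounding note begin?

note 3 onset = 2b = 1500.0ms

1. 0.0ms @ 0 + 750.0ms (1)
2. 750.0ms @ 1 + 750.0ms (1)
3. 1500.0ms @ 2 + 750.0ms (1)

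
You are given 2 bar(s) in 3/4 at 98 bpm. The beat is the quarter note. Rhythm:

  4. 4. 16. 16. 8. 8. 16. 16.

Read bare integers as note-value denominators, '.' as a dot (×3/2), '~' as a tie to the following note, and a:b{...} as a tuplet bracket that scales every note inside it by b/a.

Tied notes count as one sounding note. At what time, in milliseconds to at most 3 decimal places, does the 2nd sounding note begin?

note 2 onset = 3/2b = 918.367ms

1. 0.0ms @ 0 + 918.367ms (3/2)
2. 918.367ms @ 3/2 + 918.367ms (3/2)
3. 1836.735ms @ 3 + 229.592ms (3/8)
4. 2066.327ms @ 27/8 + 229.592ms (3/8)
5. 2295.918ms @ 15/4 + 459.184ms (3/4)
6. 2755.102ms @ 9/2 + 459.184ms (3/4)
7. 3214.286ms @ 21/4 + 229.592ms (3/8)
8. 3443.878ms @ 45/8 + 229.592ms (3/8)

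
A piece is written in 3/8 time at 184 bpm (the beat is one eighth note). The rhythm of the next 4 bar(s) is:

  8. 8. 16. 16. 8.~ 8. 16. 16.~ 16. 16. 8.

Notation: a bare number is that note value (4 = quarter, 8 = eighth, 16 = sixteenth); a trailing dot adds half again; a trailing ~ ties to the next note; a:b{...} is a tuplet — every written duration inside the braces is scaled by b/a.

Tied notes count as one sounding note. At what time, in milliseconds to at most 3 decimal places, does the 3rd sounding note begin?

note 3 onset = 3b = 978.261ms

1. 0.0ms @ 0 + 489.13ms (3/2)
2. 489.13ms @ 3/2 + 489.13ms (3/2)
3. 978.261ms @ 3 + 244.565ms (3/4)
4. 1222.826ms @ 15/4 + 244.565ms (3/4)
5. 1467.391ms @ 9/2 + 978.261ms (3)
6. 2445.652ms @ 15/2 + 244.565ms (3/4)
7. 2690.217ms @ 33/4 + 489.13ms (3/2)
8. 3179.348ms @ 39/4 + 244.565ms (3/4)
9. 3423.913ms @ 21/2 + 489.13ms (3/2)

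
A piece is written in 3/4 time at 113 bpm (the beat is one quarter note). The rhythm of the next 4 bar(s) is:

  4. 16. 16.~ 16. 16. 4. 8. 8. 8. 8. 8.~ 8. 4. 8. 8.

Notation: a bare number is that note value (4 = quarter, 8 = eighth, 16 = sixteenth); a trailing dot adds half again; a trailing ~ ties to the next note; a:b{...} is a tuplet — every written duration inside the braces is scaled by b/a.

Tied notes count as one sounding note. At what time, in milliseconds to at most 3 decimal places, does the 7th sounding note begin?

note 7 onset = 21/4b = 2787.611ms

1. 0.0ms @ 0 + 796.46ms (3/2)
2. 796.46ms @ 3/2 + 199.115ms (3/8)
3. 995.575ms @ 15/8 + 398.23ms (3/4)
4. 1393.805ms @ 21/8 + 199.115ms (3/8)
5. 1592.92ms @ 3 + 796.46ms (3/2)
6. 2389.381ms @ 9/2 + 398.23ms (3/4)
7. 2787.611ms @ 21/4 + 398.23ms (3/4)
8. 3185.841ms @ 6 + 398.23ms (3/4)
9. 3584.071ms @ 27/4 + 398.23ms (3/4)
10. 3982.301ms @ 15/2 + 796.46ms (3/2)
11. 4778.761ms @ 9 + 796.46ms (3/2)
12. 5575.221ms @ 21/2 + 398.23ms (3/4)
13. 5973.451ms @ 45/4 + 398.23ms (3/4)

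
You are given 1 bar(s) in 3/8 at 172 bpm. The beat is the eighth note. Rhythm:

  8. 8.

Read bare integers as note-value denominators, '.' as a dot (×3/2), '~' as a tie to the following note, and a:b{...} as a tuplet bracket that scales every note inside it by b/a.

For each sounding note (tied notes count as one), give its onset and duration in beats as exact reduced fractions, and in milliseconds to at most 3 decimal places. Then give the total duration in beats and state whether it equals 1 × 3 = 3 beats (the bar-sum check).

1) 0.0ms=0b +523.256ms=3/2b
2) 523.256ms=3/2b +523.256ms=3/2b
Σ=3b of 3 (172bpm 3/8) — PASS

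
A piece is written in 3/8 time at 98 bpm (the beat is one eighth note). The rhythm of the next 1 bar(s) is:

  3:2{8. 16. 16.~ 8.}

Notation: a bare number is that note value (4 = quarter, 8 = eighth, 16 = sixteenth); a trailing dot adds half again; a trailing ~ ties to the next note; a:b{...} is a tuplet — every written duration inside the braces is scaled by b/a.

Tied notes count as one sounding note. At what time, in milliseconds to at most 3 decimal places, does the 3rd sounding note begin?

note 3 onset = 3/2b = 918.367ms

1. 0.0ms @ 0 + 612.245ms (1)
2. 612.245ms @ 1 + 306.122ms (1/2)
3. 918.367ms @ 3/2 + 918.367ms (3/2)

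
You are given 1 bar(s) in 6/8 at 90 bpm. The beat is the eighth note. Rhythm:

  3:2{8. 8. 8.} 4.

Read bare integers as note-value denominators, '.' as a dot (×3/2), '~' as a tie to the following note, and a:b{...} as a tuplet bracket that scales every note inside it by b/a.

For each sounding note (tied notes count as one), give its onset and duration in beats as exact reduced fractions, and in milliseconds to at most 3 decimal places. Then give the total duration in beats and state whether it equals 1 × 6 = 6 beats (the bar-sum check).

1) 0.0ms=0b +666.667ms=1b
2) 666.667ms=1b +666.667ms=1b
3) 1333.333ms=2b +666.667ms=1b
4) 2000.0ms=3b +2000.0ms=3b
Σ=6b of 6 (90bpm 6/8) — PASS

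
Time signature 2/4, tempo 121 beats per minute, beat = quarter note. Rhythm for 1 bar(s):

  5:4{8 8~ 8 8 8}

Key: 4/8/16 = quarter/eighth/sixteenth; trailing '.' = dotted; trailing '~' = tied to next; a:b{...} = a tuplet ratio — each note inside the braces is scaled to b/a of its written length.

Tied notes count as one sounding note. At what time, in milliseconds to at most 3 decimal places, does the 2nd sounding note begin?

note 2 onset = 2/5b = 198.347ms

1. 0.0ms @ 0 + 198.347ms (2/5)
2. 198.347ms @ 2/5 + 396.694ms (4/5)
3. 595.041ms @ 6/5 + 198.347ms (2/5)
4. 793.388ms @ 8/5 + 198.347ms (2/5)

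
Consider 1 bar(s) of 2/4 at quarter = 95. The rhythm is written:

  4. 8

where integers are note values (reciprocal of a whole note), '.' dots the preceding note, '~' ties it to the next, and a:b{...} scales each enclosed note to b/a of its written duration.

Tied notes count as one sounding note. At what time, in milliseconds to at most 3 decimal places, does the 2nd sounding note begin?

note 2 onset = 3/2b = 947.368ms

1. 0.0ms @ 0 + 947.368ms (3/2)
2. 947.368ms @ 3/2 + 315.789ms (1/2)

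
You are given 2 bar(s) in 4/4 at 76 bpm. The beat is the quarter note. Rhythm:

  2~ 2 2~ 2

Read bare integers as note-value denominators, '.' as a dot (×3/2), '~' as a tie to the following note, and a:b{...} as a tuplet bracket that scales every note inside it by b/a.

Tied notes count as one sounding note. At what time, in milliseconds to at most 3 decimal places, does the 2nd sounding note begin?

note 2 onset = 4b = 3157.895ms

1. 0.0ms @ 0 + 3157.895ms (4)
2. 3157.895ms @ 4 + 3157.895ms (4)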